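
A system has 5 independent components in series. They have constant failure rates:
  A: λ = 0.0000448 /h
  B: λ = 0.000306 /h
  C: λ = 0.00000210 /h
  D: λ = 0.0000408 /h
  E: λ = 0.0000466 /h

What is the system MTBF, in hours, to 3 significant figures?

Series of exponential components: λ_sys = Σ λ_i
λ_sys = 0.0000448 + 0.000306 + 0.00000210 + 0.0000408 + 0.0000466 = 4.4030e-04 /h
MTBF = 1 / λ_sys = 2270 h

2270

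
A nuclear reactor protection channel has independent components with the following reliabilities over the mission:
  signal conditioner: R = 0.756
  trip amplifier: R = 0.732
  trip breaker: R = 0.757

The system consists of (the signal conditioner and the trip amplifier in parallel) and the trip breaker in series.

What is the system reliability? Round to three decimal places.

Parallel (signal conditioner and trip amplifier): 1 − (1 − 0.75600)(1 − 0.73200) = 0.93461
Series ([0.93461] and trip breaker): 0.93461 × 0.75700 = 0.707

0.707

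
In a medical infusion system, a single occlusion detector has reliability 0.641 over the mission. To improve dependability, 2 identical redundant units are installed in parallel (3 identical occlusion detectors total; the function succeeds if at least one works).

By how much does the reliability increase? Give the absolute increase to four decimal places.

R_before = 0.641
R_after = 1 − (1 − 0.641)^3 = 0.9537
ΔR = 0.9537 − 0.641 = 0.3127

0.3127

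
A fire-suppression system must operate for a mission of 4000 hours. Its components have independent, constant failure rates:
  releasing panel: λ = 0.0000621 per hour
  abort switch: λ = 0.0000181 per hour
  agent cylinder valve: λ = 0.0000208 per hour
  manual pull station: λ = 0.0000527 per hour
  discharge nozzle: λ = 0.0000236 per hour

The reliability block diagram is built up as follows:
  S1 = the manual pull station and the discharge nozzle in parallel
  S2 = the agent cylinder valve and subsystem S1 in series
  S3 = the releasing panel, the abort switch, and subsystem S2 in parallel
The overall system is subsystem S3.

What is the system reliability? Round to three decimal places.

0.999

R(releasing panel) = exp(−0.0000621 × 4000) = 0.78005
R(abort switch) = exp(−0.0000181 × 4000) = 0.93016
R(agent cylinder valve) = exp(−0.0000208 × 4000) = 0.92017
R(manual pull station) = exp(−0.0000527 × 4000) = 0.80994
R(discharge nozzle) = exp(−0.0000236 × 4000) = 0.90992
Parallel (manual pull station and discharge nozzle): 1 − (1 − 0.80994)(1 − 0.90992) = 0.98288
Series (agent cylinder valve and [0.98288]): 0.92017 × 0.98288 = 0.90442
Parallel (releasing panel, abort switch, and [0.90442]): 1 − (1 − 0.78005)(1 − 0.93016)(1 − 0.90442) = 0.999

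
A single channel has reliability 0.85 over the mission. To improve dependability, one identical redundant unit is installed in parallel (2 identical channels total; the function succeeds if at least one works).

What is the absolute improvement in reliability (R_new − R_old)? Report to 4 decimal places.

0.1275

R_before = 0.85
R_after = 1 − (1 − 0.85)^2 = 0.9775
ΔR = 0.9775 − 0.85 = 0.1275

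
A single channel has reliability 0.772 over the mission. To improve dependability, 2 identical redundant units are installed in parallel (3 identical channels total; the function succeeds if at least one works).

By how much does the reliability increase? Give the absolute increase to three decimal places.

R_before = 0.772
R_after = 1 − (1 − 0.772)^3 = 0.988
ΔR = 0.988 − 0.772 = 0.216

0.216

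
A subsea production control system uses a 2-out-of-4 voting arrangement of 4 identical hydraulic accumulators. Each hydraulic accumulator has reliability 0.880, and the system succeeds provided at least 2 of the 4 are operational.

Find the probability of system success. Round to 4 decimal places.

R = Σ_{i=2}^{4} C(4,i) p^i (1−p)^{4−i} with p = 0.880
C(4,2)·0.880^2·0.120^2 = 0.066908
C(4,3)·0.880^3·0.120^1 = 0.327107
C(4,4)·0.880^4·0.120^0 = 0.599695
Sum = 0.9937

0.9937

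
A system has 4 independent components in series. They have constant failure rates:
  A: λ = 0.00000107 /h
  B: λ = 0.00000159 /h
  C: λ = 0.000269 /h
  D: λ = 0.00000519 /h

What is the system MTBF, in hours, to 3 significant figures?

Series of exponential components: λ_sys = Σ λ_i
λ_sys = 0.00000107 + 0.00000159 + 0.000269 + 0.00000519 = 2.7685e-04 /h
MTBF = 1 / λ_sys = 3610 h

3610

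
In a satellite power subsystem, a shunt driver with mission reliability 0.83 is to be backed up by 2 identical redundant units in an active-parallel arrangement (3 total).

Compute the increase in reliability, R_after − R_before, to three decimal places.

R_before = 0.83
R_after = 1 − (1 − 0.83)^3 = 0.995
ΔR = 0.995 − 0.83 = 0.165

0.165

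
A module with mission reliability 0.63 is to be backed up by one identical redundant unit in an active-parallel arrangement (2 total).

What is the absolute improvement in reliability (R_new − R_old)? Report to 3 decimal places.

R_before = 0.63
R_after = 1 − (1 − 0.63)^2 = 0.863
ΔR = 0.863 − 0.63 = 0.233

0.233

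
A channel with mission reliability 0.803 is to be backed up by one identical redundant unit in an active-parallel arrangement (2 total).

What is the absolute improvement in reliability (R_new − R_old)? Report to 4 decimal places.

0.1582

R_before = 0.803
R_after = 1 − (1 − 0.803)^2 = 0.9612
ΔR = 0.9612 − 0.803 = 0.1582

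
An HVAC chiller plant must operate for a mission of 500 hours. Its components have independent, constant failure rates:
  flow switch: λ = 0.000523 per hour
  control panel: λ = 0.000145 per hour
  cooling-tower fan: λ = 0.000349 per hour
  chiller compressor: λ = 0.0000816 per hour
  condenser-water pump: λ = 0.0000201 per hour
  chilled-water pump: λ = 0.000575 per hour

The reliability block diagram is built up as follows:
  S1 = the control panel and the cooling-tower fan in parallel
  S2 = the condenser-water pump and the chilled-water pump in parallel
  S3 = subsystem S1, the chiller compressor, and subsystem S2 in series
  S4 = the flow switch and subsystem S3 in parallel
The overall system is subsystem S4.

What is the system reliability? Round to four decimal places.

R(flow switch) = exp(−0.000523 × 500) = 0.769896
R(control panel) = exp(−0.000145 × 500) = 0.930066
R(cooling-tower fan) = exp(−0.000349 × 500) = 0.839877
R(chiller compressor) = exp(−0.0000816 × 500) = 0.960021
R(condenser-water pump) = exp(−0.0000201 × 500) = 0.990000
R(chilled-water pump) = exp(−0.000575 × 500) = 0.750137
Parallel (control panel and cooling-tower fan): 1 − (1 − 0.930066)(1 − 0.839877) = 0.988802
Parallel (condenser-water pump and chilled-water pump): 1 − (1 − 0.990000)(1 − 0.750137) = 0.997501
Series ([0.988802], chiller compressor, and [0.997501]): 0.988802 × 0.960021 × 0.997501 = 0.946898
Parallel (flow switch and [0.946898]): 1 − (1 − 0.769896)(1 − 0.946898) = 0.9878

0.9878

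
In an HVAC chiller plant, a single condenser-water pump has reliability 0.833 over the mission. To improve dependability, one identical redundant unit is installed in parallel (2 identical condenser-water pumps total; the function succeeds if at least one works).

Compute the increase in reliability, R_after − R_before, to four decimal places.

R_before = 0.833
R_after = 1 − (1 − 0.833)^2 = 0.9721
ΔR = 0.9721 − 0.833 = 0.1391

0.1391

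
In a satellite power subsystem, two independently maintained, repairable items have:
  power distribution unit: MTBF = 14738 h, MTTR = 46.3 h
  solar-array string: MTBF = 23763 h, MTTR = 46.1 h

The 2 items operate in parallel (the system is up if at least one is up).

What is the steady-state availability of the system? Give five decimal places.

A(power distribution unit) = MTBF/(MTBF+MTTR) = 14738/(14738+46.3) = 0.996868
A(solar-array string) = MTBF/(MTBF+MTTR) = 23763/(23763+46.1) = 0.998064
Parallel availability: 1 − (1 − 0.996868)(1 − 0.998064) = 0.99999

0.99999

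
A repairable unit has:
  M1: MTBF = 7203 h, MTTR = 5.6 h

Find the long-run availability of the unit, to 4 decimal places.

A(M1) = MTBF/(MTBF+MTTR) = 7203/(7203+5.6) = 0.9992

0.9992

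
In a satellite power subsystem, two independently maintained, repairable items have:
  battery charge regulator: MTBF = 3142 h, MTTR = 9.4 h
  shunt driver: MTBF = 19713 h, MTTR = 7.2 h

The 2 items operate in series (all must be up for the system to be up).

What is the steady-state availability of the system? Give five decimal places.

0.99665

A(battery charge regulator) = MTBF/(MTBF+MTTR) = 3142/(3142+9.4) = 0.997017
A(shunt driver) = MTBF/(MTBF+MTTR) = 19713/(19713+7.2) = 0.999635
Series availability: 0.997017 × 0.999635 = 0.99665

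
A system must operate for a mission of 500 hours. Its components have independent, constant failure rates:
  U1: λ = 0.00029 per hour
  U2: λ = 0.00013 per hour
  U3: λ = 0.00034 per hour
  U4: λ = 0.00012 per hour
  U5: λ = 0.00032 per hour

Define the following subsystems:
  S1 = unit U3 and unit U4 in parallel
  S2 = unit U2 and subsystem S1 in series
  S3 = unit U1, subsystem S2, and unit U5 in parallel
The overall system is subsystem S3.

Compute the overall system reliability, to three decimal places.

R(U1) = exp(−0.00029 × 500) = 0.86502
R(U2) = exp(−0.00013 × 500) = 0.93707
R(U3) = exp(−0.00034 × 500) = 0.84366
R(U4) = exp(−0.00012 × 500) = 0.94176
R(U5) = exp(−0.00032 × 500) = 0.85214
Parallel (U3 and U4): 1 − (1 − 0.84366)(1 − 0.94176) = 0.99089
Series (U2 and [0.99089]): 0.93707 × 0.99089 = 0.92853
Parallel (U1, [0.92853], and U5): 1 − (1 − 0.86502)(1 − 0.92853)(1 − 0.85214) = 0.999

0.999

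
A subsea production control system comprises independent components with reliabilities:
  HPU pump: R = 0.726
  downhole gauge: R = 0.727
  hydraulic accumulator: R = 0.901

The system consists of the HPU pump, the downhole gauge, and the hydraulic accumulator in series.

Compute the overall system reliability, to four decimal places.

Series (HPU pump, downhole gauge, and hydraulic accumulator): 0.726000 × 0.727000 × 0.901000 = 0.4755

0.4755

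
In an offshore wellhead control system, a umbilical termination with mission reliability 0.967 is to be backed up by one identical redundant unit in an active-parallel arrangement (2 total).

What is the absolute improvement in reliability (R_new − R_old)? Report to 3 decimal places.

0.032

R_before = 0.967
R_after = 1 − (1 − 0.967)^2 = 0.999
ΔR = 0.999 − 0.967 = 0.032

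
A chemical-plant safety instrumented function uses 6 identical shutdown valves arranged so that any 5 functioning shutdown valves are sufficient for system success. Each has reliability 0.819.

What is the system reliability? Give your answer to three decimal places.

0.702

R = Σ_{i=5}^{6} C(6,i) p^i (1−p)^{6−i} with p = 0.819
C(6,5)·0.819^5·0.181^1 = 0.40017
C(6,6)·0.819^6·0.181^0 = 0.30179
Sum = 0.702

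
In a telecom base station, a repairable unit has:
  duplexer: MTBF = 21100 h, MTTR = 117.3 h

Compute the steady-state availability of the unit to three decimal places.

A(duplexer) = MTBF/(MTBF+MTTR) = 21100/(21100+117.3) = 0.994

0.994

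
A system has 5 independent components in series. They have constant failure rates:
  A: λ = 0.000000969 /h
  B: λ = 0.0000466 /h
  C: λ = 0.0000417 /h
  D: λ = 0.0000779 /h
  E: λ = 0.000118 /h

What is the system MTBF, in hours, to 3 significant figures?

3510

Series of exponential components: λ_sys = Σ λ_i
λ_sys = 0.000000969 + 0.0000466 + 0.0000417 + 0.0000779 + 0.000118 = 2.8517e-04 /h
MTBF = 1 / λ_sys = 3510 h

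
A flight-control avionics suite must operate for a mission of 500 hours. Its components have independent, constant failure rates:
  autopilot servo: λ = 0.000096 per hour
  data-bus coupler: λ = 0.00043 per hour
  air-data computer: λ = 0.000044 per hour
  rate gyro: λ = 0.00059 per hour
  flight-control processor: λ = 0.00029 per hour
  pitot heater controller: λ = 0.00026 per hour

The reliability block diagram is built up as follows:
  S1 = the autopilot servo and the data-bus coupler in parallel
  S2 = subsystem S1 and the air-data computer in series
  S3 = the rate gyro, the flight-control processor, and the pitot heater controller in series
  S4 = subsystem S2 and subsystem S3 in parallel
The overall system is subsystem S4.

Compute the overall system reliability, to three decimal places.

R(autopilot servo) = exp(−0.000096 × 500) = 0.95313
R(data-bus coupler) = exp(−0.00043 × 500) = 0.80654
R(air-data computer) = exp(−0.000044 × 500) = 0.97824
R(rate gyro) = exp(−0.00059 × 500) = 0.74453
R(flight-control processor) = exp(−0.00029 × 500) = 0.86502
R(pitot heater controller) = exp(−0.00026 × 500) = 0.87810
Parallel (autopilot servo and data-bus coupler): 1 − (1 − 0.95313)(1 − 0.80654) = 0.99093
Series ([0.99093] and air-data computer): 0.99093 × 0.97824 = 0.96937
Series (rate gyro, flight-control processor, and pitot heater controller): 0.74453 × 0.86502 × 0.87810 = 0.56553
Parallel ([0.96937] and [0.56553]): 1 − (1 − 0.96937)(1 − 0.56553) = 0.987

0.987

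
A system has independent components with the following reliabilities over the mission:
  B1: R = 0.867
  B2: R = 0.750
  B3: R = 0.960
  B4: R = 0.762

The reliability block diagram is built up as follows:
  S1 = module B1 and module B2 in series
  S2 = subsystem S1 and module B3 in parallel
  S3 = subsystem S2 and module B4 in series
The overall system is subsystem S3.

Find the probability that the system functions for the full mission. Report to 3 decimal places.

0.751

Series (B1 and B2): 0.86700 × 0.75000 = 0.65025
Parallel ([0.65025] and B3): 1 − (1 − 0.65025)(1 − 0.96000) = 0.98601
Series ([0.98601] and B4): 0.98601 × 0.76200 = 0.751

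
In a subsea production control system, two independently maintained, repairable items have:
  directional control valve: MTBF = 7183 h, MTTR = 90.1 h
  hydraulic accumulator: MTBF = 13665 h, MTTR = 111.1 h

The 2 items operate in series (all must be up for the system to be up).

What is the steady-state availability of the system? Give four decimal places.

0.9796

A(directional control valve) = MTBF/(MTBF+MTTR) = 7183/(7183+90.1) = 0.987612
A(hydraulic accumulator) = MTBF/(MTBF+MTTR) = 13665/(13665+111.1) = 0.991935
Series availability: 0.987612 × 0.991935 = 0.9796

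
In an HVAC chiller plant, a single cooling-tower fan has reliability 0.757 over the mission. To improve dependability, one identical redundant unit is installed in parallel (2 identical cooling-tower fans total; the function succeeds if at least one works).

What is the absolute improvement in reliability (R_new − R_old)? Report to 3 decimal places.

R_before = 0.757
R_after = 1 − (1 − 0.757)^2 = 0.941
ΔR = 0.941 − 0.757 = 0.184

0.184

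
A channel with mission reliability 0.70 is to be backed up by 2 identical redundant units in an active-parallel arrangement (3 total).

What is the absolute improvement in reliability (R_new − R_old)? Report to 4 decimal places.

0.2730

R_before = 0.70
R_after = 1 − (1 − 0.70)^3 = 0.9730
ΔR = 0.9730 − 0.70 = 0.2730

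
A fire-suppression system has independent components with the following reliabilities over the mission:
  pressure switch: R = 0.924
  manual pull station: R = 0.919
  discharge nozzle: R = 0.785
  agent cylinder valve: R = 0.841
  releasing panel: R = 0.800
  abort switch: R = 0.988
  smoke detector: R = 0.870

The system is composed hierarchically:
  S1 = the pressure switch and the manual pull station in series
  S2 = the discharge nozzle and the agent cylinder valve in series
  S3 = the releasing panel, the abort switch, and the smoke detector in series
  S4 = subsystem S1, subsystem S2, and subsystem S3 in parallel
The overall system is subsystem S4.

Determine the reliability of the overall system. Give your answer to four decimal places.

Series (pressure switch and manual pull station): 0.924000 × 0.919000 = 0.849156
Series (discharge nozzle and agent cylinder valve): 0.785000 × 0.841000 = 0.660185
Series (releasing panel, abort switch, and smoke detector): 0.800000 × 0.988000 × 0.870000 = 0.687648
Parallel ([0.849156], [0.660185], and [0.687648]): 1 − (1 − 0.849156)(1 − 0.660185)(1 − 0.687648) = 0.9840

0.9840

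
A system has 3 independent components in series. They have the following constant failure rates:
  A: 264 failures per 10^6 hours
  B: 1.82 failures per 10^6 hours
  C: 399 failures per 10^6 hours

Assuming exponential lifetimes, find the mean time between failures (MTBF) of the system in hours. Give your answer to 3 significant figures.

Series of exponential components: λ_sys = Σ λ_i
λ_sys = 0.000264 + 0.00000182 + 0.000399 = 6.6482e-04 /h
MTBF = 1 / λ_sys = 1500 h

1500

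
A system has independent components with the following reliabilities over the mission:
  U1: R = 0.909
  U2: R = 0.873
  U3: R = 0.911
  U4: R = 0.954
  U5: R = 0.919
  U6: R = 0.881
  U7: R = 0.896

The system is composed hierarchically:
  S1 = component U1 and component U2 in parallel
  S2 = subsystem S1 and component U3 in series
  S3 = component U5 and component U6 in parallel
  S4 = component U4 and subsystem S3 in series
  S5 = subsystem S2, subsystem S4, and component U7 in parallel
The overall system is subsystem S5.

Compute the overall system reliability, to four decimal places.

0.9994

Parallel (U1 and U2): 1 − (1 − 0.909000)(1 − 0.873000) = 0.988443
Series ([0.988443] and U3): 0.988443 × 0.911000 = 0.900472
Parallel (U5 and U6): 1 − (1 − 0.919000)(1 − 0.881000) = 0.990361
Series (U4 and [0.990361]): 0.954000 × 0.990361 = 0.944804
Parallel ([0.900472], [0.944804], and U7): 1 − (1 − 0.900472)(1 − 0.944804)(1 − 0.896000) = 0.9994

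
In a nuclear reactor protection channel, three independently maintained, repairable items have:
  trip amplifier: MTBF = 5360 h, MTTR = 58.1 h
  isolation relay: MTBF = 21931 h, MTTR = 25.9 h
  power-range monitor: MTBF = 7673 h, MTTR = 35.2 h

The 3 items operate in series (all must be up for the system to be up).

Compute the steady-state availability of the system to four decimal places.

0.9836

A(trip amplifier) = MTBF/(MTBF+MTTR) = 5360/(5360+58.1) = 0.989277
A(isolation relay) = MTBF/(MTBF+MTTR) = 21931/(21931+25.9) = 0.998820
A(power-range monitor) = MTBF/(MTBF+MTTR) = 7673/(7673+35.2) = 0.995433
Series availability: 0.989277 × 0.998820 × 0.995433 = 0.9836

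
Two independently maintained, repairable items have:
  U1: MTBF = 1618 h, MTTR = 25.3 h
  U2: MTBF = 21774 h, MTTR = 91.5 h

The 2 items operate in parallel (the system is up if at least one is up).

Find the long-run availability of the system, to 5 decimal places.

A(U1) = MTBF/(MTBF+MTTR) = 1618/(1618+25.3) = 0.984604
A(U2) = MTBF/(MTBF+MTTR) = 21774/(21774+91.5) = 0.995815
Parallel availability: 1 − (1 − 0.984604)(1 − 0.995815) = 0.99994

0.99994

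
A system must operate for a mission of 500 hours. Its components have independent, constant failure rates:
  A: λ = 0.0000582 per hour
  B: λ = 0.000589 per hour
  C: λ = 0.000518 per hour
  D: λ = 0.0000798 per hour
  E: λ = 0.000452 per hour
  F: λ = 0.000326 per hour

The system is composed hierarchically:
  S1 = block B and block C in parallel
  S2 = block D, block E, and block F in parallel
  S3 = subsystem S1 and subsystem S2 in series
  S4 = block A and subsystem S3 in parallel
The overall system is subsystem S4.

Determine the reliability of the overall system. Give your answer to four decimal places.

R(A) = exp(−0.0000582 × 500) = 0.971319
R(B) = exp(−0.000589 × 500) = 0.744904
R(C) = exp(−0.000518 × 500) = 0.771823
R(D) = exp(−0.0000798 × 500) = 0.960886
R(E) = exp(−0.000452 × 500) = 0.797718
R(F) = exp(−0.000326 × 500) = 0.849591
Parallel (B and C): 1 − (1 − 0.744904)(1 − 0.771823) = 0.941793
Parallel (D, E, and F): 1 − (1 − 0.960886)(1 − 0.797718)(1 − 0.849591) = 0.998810
Series ([0.941793] and [0.998810]): 0.941793 × 0.998810 = 0.940672
Parallel (A and [0.940672]): 1 − (1 − 0.971319)(1 − 0.940672) = 0.9983

0.9983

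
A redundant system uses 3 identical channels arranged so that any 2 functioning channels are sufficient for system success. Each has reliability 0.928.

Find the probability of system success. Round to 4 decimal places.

R = Σ_{i=2}^{3} C(3,i) p^i (1−p)^{3−i} with p = 0.928
C(3,2)·0.928^2·0.072^1 = 0.186016
C(3,3)·0.928^3·0.072^0 = 0.799179
Sum = 0.9852

0.9852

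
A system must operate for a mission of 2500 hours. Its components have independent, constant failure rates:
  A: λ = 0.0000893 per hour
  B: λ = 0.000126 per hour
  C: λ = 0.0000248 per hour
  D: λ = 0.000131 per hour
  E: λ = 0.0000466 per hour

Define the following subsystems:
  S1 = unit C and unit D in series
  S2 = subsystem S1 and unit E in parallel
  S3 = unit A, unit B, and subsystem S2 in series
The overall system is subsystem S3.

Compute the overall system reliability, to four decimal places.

R(A) = exp(−0.0000893 × 2500) = 0.799915
R(B) = exp(−0.000126 × 2500) = 0.729789
R(C) = exp(−0.0000248 × 2500) = 0.939883
R(D) = exp(−0.000131 × 2500) = 0.720723
R(E) = exp(−0.0000466 × 2500) = 0.890030
Series (C and D): 0.939883 × 0.720723 = 0.677395
Parallel ([0.677395] and E): 1 − (1 − 0.677395)(1 − 0.890030) = 0.964523
Series (A, B, and [0.964523]): 0.799915 × 0.729789 × 0.964523 = 0.5631

0.5631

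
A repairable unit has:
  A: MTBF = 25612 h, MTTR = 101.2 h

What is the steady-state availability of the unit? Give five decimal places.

A(A) = MTBF/(MTBF+MTTR) = 25612/(25612+101.2) = 0.99606

0.99606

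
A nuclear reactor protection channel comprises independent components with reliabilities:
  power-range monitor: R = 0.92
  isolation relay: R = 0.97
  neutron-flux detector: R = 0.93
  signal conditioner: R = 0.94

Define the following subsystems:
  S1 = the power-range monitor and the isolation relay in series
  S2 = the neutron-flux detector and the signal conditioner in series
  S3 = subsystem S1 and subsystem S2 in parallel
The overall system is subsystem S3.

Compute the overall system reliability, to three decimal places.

Series (power-range monitor and isolation relay): 0.92000 × 0.97000 = 0.89240
Series (neutron-flux detector and signal conditioner): 0.93000 × 0.94000 = 0.87420
Parallel ([0.89240] and [0.87420]): 1 − (1 − 0.89240)(1 − 0.87420) = 0.986

0.986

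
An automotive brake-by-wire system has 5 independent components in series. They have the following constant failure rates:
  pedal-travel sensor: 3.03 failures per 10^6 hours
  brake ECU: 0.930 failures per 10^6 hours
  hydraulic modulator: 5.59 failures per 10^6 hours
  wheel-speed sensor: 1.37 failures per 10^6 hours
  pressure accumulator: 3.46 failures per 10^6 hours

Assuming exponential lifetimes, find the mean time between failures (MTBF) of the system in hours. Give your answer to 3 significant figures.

Series of exponential components: λ_sys = Σ λ_i
λ_sys = 0.00000303 + 0.000000930 + 0.00000559 + 0.00000137 + 0.00000346 = 1.4380e-05 /h
MTBF = 1 / λ_sys = 69500 h

69500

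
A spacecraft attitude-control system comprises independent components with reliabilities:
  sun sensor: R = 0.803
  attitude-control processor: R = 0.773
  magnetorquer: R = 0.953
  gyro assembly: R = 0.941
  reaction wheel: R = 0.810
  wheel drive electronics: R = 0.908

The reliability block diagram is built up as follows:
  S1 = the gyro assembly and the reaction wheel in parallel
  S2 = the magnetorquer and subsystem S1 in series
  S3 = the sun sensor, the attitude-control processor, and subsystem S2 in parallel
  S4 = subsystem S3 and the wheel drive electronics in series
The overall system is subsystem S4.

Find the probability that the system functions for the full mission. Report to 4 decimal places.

0.9057

Parallel (gyro assembly and reaction wheel): 1 − (1 − 0.941000)(1 − 0.810000) = 0.988790
Series (magnetorquer and [0.988790]): 0.953000 × 0.988790 = 0.942317
Parallel (sun sensor, attitude-control processor, and [0.942317]): 1 − (1 − 0.803000)(1 − 0.773000)(1 − 0.942317) = 0.997420
Series ([0.997420] and wheel drive electronics): 0.997420 × 0.908000 = 0.9057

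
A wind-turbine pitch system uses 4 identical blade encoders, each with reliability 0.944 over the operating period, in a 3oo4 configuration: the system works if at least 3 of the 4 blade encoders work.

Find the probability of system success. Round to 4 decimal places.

0.9826

R = Σ_{i=3}^{4} C(4,i) p^i (1−p)^{4−i} with p = 0.944
C(4,3)·0.944^3·0.056^1 = 0.188436
C(4,4)·0.944^4·0.056^0 = 0.794123
Sum = 0.9826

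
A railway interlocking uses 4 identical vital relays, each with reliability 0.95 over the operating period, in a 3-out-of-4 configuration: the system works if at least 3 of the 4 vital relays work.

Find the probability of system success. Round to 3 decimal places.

0.986

R = Σ_{i=3}^{4} C(4,i) p^i (1−p)^{4−i} with p = 0.95
C(4,3)·0.95^3·0.05^1 = 0.17148
C(4,4)·0.95^4·0.05^0 = 0.81451
Sum = 0.986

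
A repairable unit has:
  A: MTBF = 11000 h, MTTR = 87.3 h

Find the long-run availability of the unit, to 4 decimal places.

A(A) = MTBF/(MTBF+MTTR) = 11000/(11000+87.3) = 0.9921

0.9921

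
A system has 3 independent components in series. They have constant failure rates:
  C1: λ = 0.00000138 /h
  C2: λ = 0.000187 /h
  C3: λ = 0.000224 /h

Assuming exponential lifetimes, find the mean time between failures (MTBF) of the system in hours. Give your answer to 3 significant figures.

2420

Series of exponential components: λ_sys = Σ λ_i
λ_sys = 0.00000138 + 0.000187 + 0.000224 = 4.1238e-04 /h
MTBF = 1 / λ_sys = 2420 h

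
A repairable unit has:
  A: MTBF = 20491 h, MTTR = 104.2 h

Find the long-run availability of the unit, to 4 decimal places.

0.9949

A(A) = MTBF/(MTBF+MTTR) = 20491/(20491+104.2) = 0.9949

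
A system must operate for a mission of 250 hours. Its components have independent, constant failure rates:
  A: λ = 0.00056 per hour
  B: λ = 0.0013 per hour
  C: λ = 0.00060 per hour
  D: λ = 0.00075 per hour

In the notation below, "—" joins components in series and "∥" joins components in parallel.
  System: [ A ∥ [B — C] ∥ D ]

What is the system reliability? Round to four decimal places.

0.9916

R(A) = exp(−0.00056 × 250) = 0.869358
R(B) = exp(−0.0013 × 250) = 0.722527
R(C) = exp(−0.00060 × 250) = 0.860708
R(D) = exp(−0.00075 × 250) = 0.829029
Series (B and C): 0.722527 × 0.860708 = 0.621885
Parallel (A, [0.621885], and D): 1 − (1 − 0.869358)(1 − 0.621885)(1 − 0.829029) = 0.9916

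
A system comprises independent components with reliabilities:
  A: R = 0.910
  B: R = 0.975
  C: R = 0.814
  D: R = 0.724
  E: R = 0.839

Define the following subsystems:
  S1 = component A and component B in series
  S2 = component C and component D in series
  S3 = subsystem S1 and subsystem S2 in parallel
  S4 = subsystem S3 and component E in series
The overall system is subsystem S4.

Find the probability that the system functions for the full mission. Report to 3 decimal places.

0.800

Series (A and B): 0.91000 × 0.97500 = 0.88725
Series (C and D): 0.81400 × 0.72400 = 0.58934
Parallel ([0.88725] and [0.58934]): 1 − (1 − 0.88725)(1 − 0.58934) = 0.95370
Series ([0.95370] and E): 0.95370 × 0.83900 = 0.800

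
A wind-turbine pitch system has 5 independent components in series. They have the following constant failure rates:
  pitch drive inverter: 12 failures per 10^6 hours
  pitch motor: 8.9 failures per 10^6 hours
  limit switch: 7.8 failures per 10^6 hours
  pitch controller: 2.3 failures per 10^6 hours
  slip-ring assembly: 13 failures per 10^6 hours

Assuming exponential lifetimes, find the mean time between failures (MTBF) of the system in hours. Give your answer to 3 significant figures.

Series of exponential components: λ_sys = Σ λ_i
λ_sys = 0.000012 + 0.0000089 + 0.0000078 + 0.0000023 + 0.000013 = 4.4000e-05 /h
MTBF = 1 / λ_sys = 22700 h

22700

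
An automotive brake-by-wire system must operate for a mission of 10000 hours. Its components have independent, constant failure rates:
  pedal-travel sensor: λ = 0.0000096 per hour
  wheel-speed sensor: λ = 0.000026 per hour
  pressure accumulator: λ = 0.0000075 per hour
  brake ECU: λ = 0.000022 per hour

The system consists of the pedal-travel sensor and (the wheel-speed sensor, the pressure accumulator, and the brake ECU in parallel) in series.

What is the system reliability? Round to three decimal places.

R(pedal-travel sensor) = exp(−0.0000096 × 10000) = 0.90846
R(wheel-speed sensor) = exp(−0.000026 × 10000) = 0.77105
R(pressure accumulator) = exp(−0.0000075 × 10000) = 0.92774
R(brake ECU) = exp(−0.000022 × 10000) = 0.80252
Parallel (wheel-speed sensor, pressure accumulator, and brake ECU): 1 − (1 − 0.77105)(1 − 0.92774)(1 − 0.80252) = 0.99673
Series (pedal-travel sensor and [0.99673]): 0.90846 × 0.99673 = 0.905

0.905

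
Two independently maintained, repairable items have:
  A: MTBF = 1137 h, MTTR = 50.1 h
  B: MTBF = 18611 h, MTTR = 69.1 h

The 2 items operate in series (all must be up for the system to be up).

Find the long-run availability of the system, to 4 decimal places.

A(A) = MTBF/(MTBF+MTTR) = 1137/(1137+50.1) = 0.957796
A(B) = MTBF/(MTBF+MTTR) = 18611/(18611+69.1) = 0.996301
Series availability: 0.957796 × 0.996301 = 0.9543

0.9543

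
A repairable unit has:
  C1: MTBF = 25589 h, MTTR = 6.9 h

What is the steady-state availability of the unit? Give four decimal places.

A(C1) = MTBF/(MTBF+MTTR) = 25589/(25589+6.9) = 0.9997

0.9997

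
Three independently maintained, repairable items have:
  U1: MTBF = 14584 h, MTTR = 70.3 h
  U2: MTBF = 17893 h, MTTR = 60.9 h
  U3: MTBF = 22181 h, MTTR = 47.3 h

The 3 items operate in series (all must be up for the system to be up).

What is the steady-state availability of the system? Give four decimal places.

0.9897

A(U1) = MTBF/(MTBF+MTTR) = 14584/(14584+70.3) = 0.995203
A(U2) = MTBF/(MTBF+MTTR) = 17893/(17893+60.9) = 0.996608
A(U3) = MTBF/(MTBF+MTTR) = 22181/(22181+47.3) = 0.997872
Series availability: 0.995203 × 0.996608 × 0.997872 = 0.9897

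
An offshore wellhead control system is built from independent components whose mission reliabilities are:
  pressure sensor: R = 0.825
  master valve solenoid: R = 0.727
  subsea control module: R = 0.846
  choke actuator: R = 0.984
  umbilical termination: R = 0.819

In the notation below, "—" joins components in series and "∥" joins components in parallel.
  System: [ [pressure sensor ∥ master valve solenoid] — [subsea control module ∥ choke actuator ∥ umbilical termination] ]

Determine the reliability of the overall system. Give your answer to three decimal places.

Parallel (pressure sensor and master valve solenoid): 1 − (1 − 0.82500)(1 − 0.72700) = 0.95223
Parallel (subsea control module, choke actuator, and umbilical termination): 1 − (1 − 0.84600)(1 − 0.98400)(1 − 0.81900) = 0.99955
Series ([0.95223] and [0.99955]): 0.95223 × 0.99955 = 0.952

0.952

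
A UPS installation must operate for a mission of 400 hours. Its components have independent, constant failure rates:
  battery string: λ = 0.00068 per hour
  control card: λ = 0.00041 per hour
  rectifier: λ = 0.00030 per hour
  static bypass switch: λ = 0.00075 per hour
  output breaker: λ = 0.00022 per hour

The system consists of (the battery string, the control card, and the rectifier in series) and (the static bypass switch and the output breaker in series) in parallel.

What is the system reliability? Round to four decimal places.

R(battery string) = exp(−0.00068 × 400) = 0.761854
R(control card) = exp(−0.00041 × 400) = 0.848742
R(rectifier) = exp(−0.00030 × 400) = 0.886920
R(static bypass switch) = exp(−0.00075 × 400) = 0.740818
R(output breaker) = exp(−0.00022 × 400) = 0.915761
Series (battery string, control card, and rectifier): 0.761854 × 0.848742 × 0.886920 = 0.573498
Series (static bypass switch and output breaker): 0.740818 × 0.915761 = 0.678412
Parallel ([0.573498] and [0.678412]): 1 − (1 − 0.573498)(1 − 0.678412) = 0.8628

0.8628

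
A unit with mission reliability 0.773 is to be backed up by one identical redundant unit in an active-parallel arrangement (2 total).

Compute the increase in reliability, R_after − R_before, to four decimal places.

R_before = 0.773
R_after = 1 − (1 − 0.773)^2 = 0.9485
ΔR = 0.9485 − 0.773 = 0.1755

0.1755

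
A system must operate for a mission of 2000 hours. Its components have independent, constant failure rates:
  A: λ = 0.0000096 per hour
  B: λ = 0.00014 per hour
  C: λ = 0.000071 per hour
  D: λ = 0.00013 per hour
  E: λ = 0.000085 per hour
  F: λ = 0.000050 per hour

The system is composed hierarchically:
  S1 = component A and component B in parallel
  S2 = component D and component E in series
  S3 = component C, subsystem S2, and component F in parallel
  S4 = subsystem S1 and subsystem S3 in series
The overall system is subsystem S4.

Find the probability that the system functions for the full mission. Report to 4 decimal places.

0.9910

R(A) = exp(−0.0000096 × 2000) = 0.980983
R(B) = exp(−0.00014 × 2000) = 0.755784
R(C) = exp(−0.000071 × 2000) = 0.867621
R(D) = exp(−0.00013 × 2000) = 0.771052
R(E) = exp(−0.000085 × 2000) = 0.843665
R(F) = exp(−0.000050 × 2000) = 0.904837
Parallel (A and B): 1 − (1 − 0.980983)(1 − 0.755784) = 0.995356
Series (D and E): 0.771052 × 0.843665 = 0.650510
Parallel (C, [0.650510], and F): 1 − (1 − 0.867621)(1 − 0.650510)(1 − 0.904837) = 0.995597
Series ([0.995356] and [0.995597]): 0.995356 × 0.995597 = 0.9910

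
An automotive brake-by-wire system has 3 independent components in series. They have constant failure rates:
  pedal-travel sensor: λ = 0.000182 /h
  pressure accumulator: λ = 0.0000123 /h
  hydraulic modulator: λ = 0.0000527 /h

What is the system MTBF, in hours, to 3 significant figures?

Series of exponential components: λ_sys = Σ λ_i
λ_sys = 0.000182 + 0.0000123 + 0.0000527 = 2.4700e-04 /h
MTBF = 1 / λ_sys = 4050 h

4050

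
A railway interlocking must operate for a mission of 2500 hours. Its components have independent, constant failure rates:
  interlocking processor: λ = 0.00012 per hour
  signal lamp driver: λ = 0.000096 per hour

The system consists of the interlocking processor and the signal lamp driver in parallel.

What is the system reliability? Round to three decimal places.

R(interlocking processor) = exp(−0.00012 × 2500) = 0.74082
R(signal lamp driver) = exp(−0.000096 × 2500) = 0.78663
Parallel (interlocking processor and signal lamp driver): 1 − (1 − 0.74082)(1 − 0.78663) = 0.945

0.945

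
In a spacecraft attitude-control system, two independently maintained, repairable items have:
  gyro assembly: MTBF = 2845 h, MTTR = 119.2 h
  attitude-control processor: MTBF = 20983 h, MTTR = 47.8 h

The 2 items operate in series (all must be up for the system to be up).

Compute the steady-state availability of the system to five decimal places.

A(gyro assembly) = MTBF/(MTBF+MTTR) = 2845/(2845+119.2) = 0.959787
A(attitude-control processor) = MTBF/(MTBF+MTTR) = 20983/(20983+47.8) = 0.997727
Series availability: 0.959787 × 0.997727 = 0.95761

0.95761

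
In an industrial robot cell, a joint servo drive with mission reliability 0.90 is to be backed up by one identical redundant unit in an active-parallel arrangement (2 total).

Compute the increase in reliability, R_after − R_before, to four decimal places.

R_before = 0.90
R_after = 1 − (1 − 0.90)^2 = 0.9900
ΔR = 0.9900 − 0.90 = 0.0900

0.0900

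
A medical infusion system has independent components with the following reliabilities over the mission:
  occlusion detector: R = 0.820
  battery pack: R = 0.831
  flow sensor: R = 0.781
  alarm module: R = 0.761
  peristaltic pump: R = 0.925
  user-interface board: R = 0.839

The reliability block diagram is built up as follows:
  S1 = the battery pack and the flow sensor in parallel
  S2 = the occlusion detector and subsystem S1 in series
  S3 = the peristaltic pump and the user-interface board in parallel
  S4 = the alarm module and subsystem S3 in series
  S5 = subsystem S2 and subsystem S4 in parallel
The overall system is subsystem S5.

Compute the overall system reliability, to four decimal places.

Parallel (battery pack and flow sensor): 1 − (1 − 0.831000)(1 − 0.781000) = 0.962989
Series (occlusion detector and [0.962989]): 0.820000 × 0.962989 = 0.789651
Parallel (peristaltic pump and user-interface board): 1 − (1 − 0.925000)(1 − 0.839000) = 0.987925
Series (alarm module and [0.987925]): 0.761000 × 0.987925 = 0.751811
Parallel ([0.789651] and [0.751811]): 1 − (1 − 0.789651)(1 − 0.751811) = 0.9478

0.9478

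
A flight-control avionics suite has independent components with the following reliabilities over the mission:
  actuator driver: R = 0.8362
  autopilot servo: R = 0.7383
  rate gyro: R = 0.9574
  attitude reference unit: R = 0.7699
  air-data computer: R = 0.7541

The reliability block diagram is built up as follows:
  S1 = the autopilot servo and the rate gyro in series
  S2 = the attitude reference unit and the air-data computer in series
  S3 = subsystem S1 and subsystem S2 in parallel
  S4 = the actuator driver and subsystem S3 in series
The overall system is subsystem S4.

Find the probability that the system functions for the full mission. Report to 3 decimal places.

0.733

Series (autopilot servo and rate gyro): 0.73830 × 0.95740 = 0.70685
Series (attitude reference unit and air-data computer): 0.76990 × 0.75410 = 0.58058
Parallel ([0.70685] and [0.58058]): 1 − (1 − 0.70685)(1 − 0.58058) = 0.87705
Series (actuator driver and [0.87705]): 0.83620 × 0.87705 = 0.733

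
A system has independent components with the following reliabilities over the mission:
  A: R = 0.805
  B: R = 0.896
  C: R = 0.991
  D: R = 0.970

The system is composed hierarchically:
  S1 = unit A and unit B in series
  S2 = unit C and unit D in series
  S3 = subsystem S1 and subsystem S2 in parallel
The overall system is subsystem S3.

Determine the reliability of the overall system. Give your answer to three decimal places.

Series (A and B): 0.80500 × 0.89600 = 0.72128
Series (C and D): 0.99100 × 0.97000 = 0.96127
Parallel ([0.72128] and [0.96127]): 1 − (1 − 0.72128)(1 − 0.96127) = 0.989

0.989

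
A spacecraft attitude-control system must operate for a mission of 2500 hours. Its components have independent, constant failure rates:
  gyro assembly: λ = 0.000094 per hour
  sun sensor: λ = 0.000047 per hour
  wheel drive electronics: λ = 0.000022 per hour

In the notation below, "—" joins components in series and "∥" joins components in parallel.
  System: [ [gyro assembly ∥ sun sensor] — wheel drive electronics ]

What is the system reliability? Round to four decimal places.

0.9245

R(gyro assembly) = exp(−0.000094 × 2500) = 0.790571
R(sun sensor) = exp(−0.000047 × 2500) = 0.889141
R(wheel drive electronics) = exp(−0.000022 × 2500) = 0.946485
Parallel (gyro assembly and sun sensor): 1 − (1 − 0.790571)(1 − 0.889141) = 0.976783
Series ([0.976783] and wheel drive electronics): 0.976783 × 0.946485 = 0.9245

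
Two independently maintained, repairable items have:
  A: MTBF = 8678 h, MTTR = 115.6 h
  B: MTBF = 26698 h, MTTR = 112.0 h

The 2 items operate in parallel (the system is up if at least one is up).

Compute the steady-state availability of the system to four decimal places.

A(A) = MTBF/(MTBF+MTTR) = 8678/(8678+115.6) = 0.986854
A(B) = MTBF/(MTBF+MTTR) = 26698/(26698+112.0) = 0.995822
Parallel availability: 1 − (1 − 0.986854)(1 − 0.995822) = 0.9999

0.9999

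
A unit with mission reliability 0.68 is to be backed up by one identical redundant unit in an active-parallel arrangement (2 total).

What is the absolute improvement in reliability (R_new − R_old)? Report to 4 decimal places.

R_before = 0.68
R_after = 1 − (1 − 0.68)^2 = 0.8976
ΔR = 0.8976 − 0.68 = 0.2176

0.2176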